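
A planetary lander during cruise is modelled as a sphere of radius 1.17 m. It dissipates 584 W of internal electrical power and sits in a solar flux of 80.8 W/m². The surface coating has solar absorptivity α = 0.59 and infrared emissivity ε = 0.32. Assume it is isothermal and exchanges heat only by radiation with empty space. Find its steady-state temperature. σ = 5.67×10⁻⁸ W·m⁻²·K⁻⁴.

At steady state, absorbed solar power + internal power = radiated power.
Absorbed: α·S·A_cross = 0.59·80.8·4.301 = 205.0 W (cross-section πr²).
Total input = 205.0 + 584 = 789.0 W.
Radiated: εσ·A_surf·T⁴ with A_surf = 4πr² = 17.20 m².
T⁴ = 789.0/(0.32·5.67×10⁻⁸·17.20) = 2.528×10⁹ K⁴.

T ≈ 224 K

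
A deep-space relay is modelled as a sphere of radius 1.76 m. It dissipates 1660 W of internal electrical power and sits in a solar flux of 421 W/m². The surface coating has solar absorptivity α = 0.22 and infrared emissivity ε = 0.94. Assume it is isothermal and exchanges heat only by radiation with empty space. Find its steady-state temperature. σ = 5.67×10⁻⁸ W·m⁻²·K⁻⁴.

At steady state, absorbed solar power + internal power = radiated power.
Absorbed: α·S·A_cross = 0.22·421·9.731 = 901.3 W (cross-section πr²).
Total input = 901.3 + 1660 = 2561 W.
Radiated: εσ·A_surf·T⁴ with A_surf = 4πr² = 38.93 m².
T⁴ = 2561/(0.94·5.67×10⁻⁸·38.93) = 1.235×10⁹ K⁴.

T ≈ 187 K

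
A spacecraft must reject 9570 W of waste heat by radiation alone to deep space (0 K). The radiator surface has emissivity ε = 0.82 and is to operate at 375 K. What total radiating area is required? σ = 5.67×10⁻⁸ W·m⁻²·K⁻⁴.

A ≈ 10.4 m²

P = εσA T⁴ ⇒ A = P/(εσT⁴).
T⁴ = 1.978×10¹⁰ K⁴.
A = 9570/(0.82 × 5.67×10⁻⁸ × 1.978×10¹⁰).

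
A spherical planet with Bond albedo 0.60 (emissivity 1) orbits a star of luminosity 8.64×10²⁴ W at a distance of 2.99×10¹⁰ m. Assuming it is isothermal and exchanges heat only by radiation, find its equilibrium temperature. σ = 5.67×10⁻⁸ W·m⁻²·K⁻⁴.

First find the stellar flux at distance d: S = L/(4πd²) = 8.64×10²⁴/(4π·(2.99×10¹⁰)²) = 769.1 W/m².
For an isothermal sphere, absorbed (1−a)S·πr² = emitted σ·4πr²·T⁴, so T⁴ = (1−a)S/(4σ).
T⁴ = 0.400·769.1/(4·5.67×10⁻⁸) = 1.356×10⁹ K⁴.

T ≈ 192 K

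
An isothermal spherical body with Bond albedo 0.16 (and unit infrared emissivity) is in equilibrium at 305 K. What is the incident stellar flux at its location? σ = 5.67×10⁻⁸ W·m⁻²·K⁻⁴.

(1−a)S·πr² = σ·4πr²·T⁴ ⇒ S = 4σT⁴/(1−a).
S = 4·5.67×10⁻⁸·8.654×10⁹/0.840.

S ≈ 2340 W/m²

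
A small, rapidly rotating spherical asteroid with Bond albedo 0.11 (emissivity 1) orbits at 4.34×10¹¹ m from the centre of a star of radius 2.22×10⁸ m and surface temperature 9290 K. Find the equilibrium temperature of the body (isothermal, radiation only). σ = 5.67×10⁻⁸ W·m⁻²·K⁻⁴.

T ≈ 144 K

The star's surface emits σT_*⁴; at distance d the flux is S = σT_*⁴(R_*/d)².
S = 5.67×10⁻⁸·(9290)⁴·(2.22×10⁸/4.34×10¹¹)² = 110.5 W/m².
For an isothermal sphere T⁴ = (1−a)S/(4σ) = 4.336×10⁸ K⁴.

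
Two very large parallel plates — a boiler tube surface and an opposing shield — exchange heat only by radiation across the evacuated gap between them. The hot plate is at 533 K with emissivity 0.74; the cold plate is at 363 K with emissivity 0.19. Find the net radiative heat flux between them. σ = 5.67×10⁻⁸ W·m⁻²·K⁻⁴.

For two infinite grey parallel plates, q = σ(T₁⁴ − T₂⁴)/(1/ε₁ + 1/ε₂ − 1).
T₁⁴ − T₂⁴ = 8.071×10¹⁰ − 1.736×10¹⁰ = 6.334×10¹⁰ K⁴.
1/ε₁ + 1/ε₂ − 1 = 1.351 + 5.263 − 1 = 5.615.
q = 5.67×10⁻⁸ × 6.334×10¹⁰ / 5.615.

q ≈ 640 W/m²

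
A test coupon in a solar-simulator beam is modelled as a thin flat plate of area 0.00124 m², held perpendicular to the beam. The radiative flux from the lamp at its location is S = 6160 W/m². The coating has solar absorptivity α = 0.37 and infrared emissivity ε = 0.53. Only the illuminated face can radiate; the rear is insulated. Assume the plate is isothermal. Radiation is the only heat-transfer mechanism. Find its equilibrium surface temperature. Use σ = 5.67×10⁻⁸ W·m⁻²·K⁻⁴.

T ≈ 525 K

At equilibrium, absorbed power = emitted power.
Absorbing cross-section = A = 0.001240 m²; emitting surface = A = 0.001240 m² (ratio 1).
αS·A_cross = εσ·A_surf·T⁴  ⇒  T⁴ = αS/(ε·1σ).
T⁴ = 0.370·6160/(0.53·1·5.67×10⁻⁸) = 7.584×10¹⁰ K⁴.
T = (7.584×10¹⁰)^(1/4).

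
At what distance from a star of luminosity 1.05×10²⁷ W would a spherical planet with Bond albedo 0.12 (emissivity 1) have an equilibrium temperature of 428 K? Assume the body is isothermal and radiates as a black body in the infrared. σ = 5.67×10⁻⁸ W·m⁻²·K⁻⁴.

For an isothermal black-emitting sphere, (1−a)S·πr² = σ·4πr²·T⁴ ⇒ S = 4σT⁴/(1−a).
S = 4·5.67×10⁻⁸·(428)⁴/0.880 = 8648 W/m².
Flux falls as S = L/(4πd²), so d = √(L/(4πS)) = √(1.05×10²⁷/(4π·8648)).

d ≈ 9.83×10¹⁰ m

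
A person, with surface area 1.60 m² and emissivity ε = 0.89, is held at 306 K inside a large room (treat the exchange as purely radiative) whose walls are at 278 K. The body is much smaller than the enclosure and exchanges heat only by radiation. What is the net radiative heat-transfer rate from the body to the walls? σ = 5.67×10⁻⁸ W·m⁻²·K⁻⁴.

P_net ≈ 226 W

For a small grey body in a large enclosure: P_net = εσA(T_body⁴ − T_wall⁴).
A = 1.60 m²; T_body⁴ − T_wall⁴ = 8.768×10⁹ − 5.973×10⁹ = 2.795×10⁹ K⁴.
|P_net| = 0.89·5.67×10⁻⁸·1.600·2.795×10⁹.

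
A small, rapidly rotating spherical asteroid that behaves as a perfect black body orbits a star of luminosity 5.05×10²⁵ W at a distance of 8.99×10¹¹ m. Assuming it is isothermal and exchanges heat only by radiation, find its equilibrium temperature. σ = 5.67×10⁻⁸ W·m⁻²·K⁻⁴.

T ≈ 68.4 K

First find the stellar flux at distance d: S = L/(4πd²) = 5.05×10²⁵/(4π·(8.99×10¹¹)²) = 4.972 W/m².
For an isothermal sphere, absorbed (1−a)S·πr² = emitted σ·4πr²·T⁴, so T⁴ = (1−a)S/(4σ).
T⁴ = 1.00·4.972/(4·5.67×10⁻⁸) = 2.192×10⁷ K⁴.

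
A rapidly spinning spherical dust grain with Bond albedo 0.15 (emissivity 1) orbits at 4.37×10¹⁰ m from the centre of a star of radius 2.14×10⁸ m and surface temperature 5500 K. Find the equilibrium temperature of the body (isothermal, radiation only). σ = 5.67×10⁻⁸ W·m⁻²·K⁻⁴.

The star's surface emits σT_*⁴; at distance d the flux is S = σT_*⁴(R_*/d)².
S = 5.67×10⁻⁸·(5500)⁴·(2.14×10⁸/4.37×10¹⁰)² = 1244 W/m².
For an isothermal sphere T⁴ = (1−a)S/(4σ) = 4.663×10⁹ K⁴.

T ≈ 261 K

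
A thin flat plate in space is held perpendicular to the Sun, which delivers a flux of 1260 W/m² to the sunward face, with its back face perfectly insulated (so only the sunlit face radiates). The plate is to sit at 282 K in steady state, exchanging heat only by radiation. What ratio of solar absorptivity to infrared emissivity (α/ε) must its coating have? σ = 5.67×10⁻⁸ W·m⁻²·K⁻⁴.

Balance: αS·A = εσ·1A·T⁴ ⇒ α/ε = σT⁴/S.
α/ε = 5.67×10⁻⁸·(282)⁴/1260 = 5.67×10⁻⁸·6.324×10⁹/1260.

α/ε ≈ 0.285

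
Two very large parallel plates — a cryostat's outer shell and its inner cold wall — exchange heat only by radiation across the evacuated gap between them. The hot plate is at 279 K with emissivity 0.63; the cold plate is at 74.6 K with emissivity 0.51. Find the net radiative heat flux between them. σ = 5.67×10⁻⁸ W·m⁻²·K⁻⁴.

q ≈ 134 W/m²

For two infinite grey parallel plates, q = σ(T₁⁴ − T₂⁴)/(1/ε₁ + 1/ε₂ − 1).
T₁⁴ − T₂⁴ = 6.059×10⁹ − 3.097×10⁷ = 6.028×10⁹ K⁴.
1/ε₁ + 1/ε₂ − 1 = 1.587 + 1.961 − 1 = 2.548.
q = 5.67×10⁻⁸ × 6.028×10⁹ / 2.548.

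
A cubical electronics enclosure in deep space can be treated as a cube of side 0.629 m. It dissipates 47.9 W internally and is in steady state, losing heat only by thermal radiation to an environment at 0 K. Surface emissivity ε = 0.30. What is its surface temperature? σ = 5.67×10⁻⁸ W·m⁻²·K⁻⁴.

T ≈ 186 K

Steady state: internal power = radiated power, P = εσA T⁴.
Radiating area A = 6L² = 2.374 m².
T⁴ = P/(εσA) = 47.9/(0.30·5.67×10⁻⁸·2.374) = 1.186×10⁹ K⁴.
T = (1.186×10⁹)^(1/4).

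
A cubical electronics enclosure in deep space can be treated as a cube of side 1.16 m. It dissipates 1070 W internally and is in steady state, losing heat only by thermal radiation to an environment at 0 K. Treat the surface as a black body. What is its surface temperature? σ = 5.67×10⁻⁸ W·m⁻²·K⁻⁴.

Steady state: internal power = radiated power, P = εσA T⁴.
Radiating area A = 6L² = 8.074 m².
T⁴ = P/(εσA) = 1070/(1.0·5.67×10⁻⁸·8.074) = 2.337×10⁹ K⁴.
T = (2.337×10⁹)^(1/4).

T ≈ 220 K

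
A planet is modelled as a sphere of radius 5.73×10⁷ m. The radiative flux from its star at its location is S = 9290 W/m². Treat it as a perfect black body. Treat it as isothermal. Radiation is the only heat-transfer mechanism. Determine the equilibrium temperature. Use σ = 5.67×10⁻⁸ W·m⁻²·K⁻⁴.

At equilibrium, absorbed power = emitted power.
Absorbing cross-section = πr² = 1.031×10¹⁶ m²; emitting surface = 4πr² = 4.126×10¹⁶ m² (ratio 4).
S·A_cross = εσ·A_surf·T⁴  ⇒  T⁴ = S/(4σ).
T⁴ = 1.00·9290/(4·5.67×10⁻⁸) = 4.096×10¹⁰ K⁴.
T = (4.096×10¹⁰)^(1/4).

T ≈ 450 K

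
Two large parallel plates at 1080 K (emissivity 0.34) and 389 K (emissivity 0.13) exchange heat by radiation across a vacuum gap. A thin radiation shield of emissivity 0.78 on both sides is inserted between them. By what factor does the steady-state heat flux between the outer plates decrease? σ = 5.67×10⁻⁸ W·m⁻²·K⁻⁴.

factor ≈ 1.16

Without shield: q₀ = σΔ(T⁴)/(1/ε₁+1/ε₂−1) with denominator 9.633.
With shield the two gaps are in series; the resistances add: (1/ε₁+1/ε_s−1)+(1/ε_s+1/ε₂−1) = 3.223+7.974 = 11.20.
Heat-flux ratio q₀/q = 11.20/9.633.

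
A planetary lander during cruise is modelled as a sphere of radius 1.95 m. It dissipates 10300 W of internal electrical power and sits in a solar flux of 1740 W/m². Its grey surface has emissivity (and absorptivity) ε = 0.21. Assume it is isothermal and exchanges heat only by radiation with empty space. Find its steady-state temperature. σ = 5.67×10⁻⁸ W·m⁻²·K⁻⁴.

At steady state, absorbed solar power + internal power = radiated power.
Absorbed: α·S·A_cross = 0.21·1740·11.95 = 4365 W (cross-section πr²).
Total input = 4365 + 10300 = 14670 W.
Radiated: εσ·A_surf·T⁴ with A_surf = 4πr² = 47.78 m².
T⁴ = 14670/(0.21·5.67×10⁻⁸·47.78) = 2.578×10¹⁰ K⁴.

T ≈ 401 K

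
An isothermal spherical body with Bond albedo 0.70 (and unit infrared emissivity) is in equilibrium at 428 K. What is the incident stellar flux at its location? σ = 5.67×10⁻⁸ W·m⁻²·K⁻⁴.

(1−a)S·πr² = σ·4πr²·T⁴ ⇒ S = 4σT⁴/(1−a).
S = 4·5.67×10⁻⁸·3.356×10¹⁰/0.300.

S ≈ 25400 W/m²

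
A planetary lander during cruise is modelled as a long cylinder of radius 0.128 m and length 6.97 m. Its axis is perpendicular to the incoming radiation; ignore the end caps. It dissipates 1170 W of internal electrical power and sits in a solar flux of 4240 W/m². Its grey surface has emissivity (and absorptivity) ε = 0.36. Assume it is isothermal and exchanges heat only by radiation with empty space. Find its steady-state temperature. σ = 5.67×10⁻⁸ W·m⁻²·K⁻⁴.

At steady state, absorbed solar power + internal power = radiated power.
Absorbed: α·S·A_cross = 0.36·4240·1.784 = 2724 W (cross-section 2rL).
Total input = 2724 + 1170 = 3894 W.
Radiated: εσ·A_surf·T⁴ with A_surf = 2πrL = 5.606 m².
T⁴ = 3894/(0.36·5.67×10⁻⁸·5.606) = 3.403×10¹⁰ K⁴.

T ≈ 429 K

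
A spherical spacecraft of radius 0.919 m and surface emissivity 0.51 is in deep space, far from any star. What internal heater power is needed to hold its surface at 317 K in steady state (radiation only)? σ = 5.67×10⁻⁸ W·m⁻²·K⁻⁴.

P = εσ·4πr²·T⁴.
4πr² = 10.61 m²; T⁴ = 1.010×10¹⁰ K⁴.
P = 0.51·5.67×10⁻⁸·10.61·1.010×10¹⁰.

P ≈ 3100 W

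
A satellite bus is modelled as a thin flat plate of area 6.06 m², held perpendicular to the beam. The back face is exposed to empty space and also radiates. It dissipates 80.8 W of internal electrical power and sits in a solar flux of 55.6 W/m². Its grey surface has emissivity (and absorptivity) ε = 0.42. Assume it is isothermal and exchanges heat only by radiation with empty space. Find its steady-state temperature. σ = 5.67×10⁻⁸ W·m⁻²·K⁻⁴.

T ≈ 167 K

At steady state, absorbed solar power + internal power = radiated power.
Absorbed: α·S·A_cross = 0.42·55.6·6.060 = 141.5 W (cross-section A).
Total input = 141.5 + 80.8 = 222.3 W.
Radiated: εσ·A_surf·T⁴ with A_surf = 2A = 12.12 m².
T⁴ = 222.3/(0.42·5.67×10⁻⁸·12.12) = 7.702×10⁸ K⁴.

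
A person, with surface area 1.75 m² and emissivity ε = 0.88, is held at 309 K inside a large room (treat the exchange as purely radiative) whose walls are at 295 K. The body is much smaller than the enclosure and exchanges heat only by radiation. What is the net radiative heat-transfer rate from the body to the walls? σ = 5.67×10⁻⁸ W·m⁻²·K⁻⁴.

P_net ≈ 135 W

For a small grey body in a large enclosure: P_net = εσA(T_body⁴ − T_wall⁴).
A = 1.75 m²; T_body⁴ − T_wall⁴ = 9.117×10⁹ − 7.573×10⁹ = 1.543×10⁹ K⁴.
|P_net| = 0.88·5.67×10⁻⁸·1.750·1.543×10⁹.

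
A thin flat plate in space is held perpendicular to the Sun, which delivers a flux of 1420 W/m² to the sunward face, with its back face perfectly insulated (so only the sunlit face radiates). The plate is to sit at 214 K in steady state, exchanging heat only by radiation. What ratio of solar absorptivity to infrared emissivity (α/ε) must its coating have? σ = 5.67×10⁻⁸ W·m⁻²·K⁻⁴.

α/ε ≈ 0.0837

Balance: αS·A = εσ·1A·T⁴ ⇒ α/ε = σT⁴/S.
α/ε = 5.67×10⁻⁸·(214)⁴/1420 = 5.67×10⁻⁸·2.097×10⁹/1420.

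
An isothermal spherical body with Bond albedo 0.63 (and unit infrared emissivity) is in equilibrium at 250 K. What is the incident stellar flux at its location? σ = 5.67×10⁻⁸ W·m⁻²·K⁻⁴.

(1−a)S·πr² = σ·4πr²·T⁴ ⇒ S = 4σT⁴/(1−a).
S = 4·5.67×10⁻⁸·3.906×10⁹/0.370.

S ≈ 2390 W/m²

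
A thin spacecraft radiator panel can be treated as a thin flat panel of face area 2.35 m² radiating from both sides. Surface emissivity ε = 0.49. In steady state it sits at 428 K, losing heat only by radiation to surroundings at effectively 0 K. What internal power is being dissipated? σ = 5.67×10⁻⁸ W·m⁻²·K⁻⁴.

P ≈ 4380 W

Steady state: P = εσA T⁴.
A = 2·2.35 = 4.700 m²; T⁴ = (428)⁴ = 3.356×10¹⁰ K⁴.
P = 0.49 × 5.67×10⁻⁸ × 4.700 × 3.356×10¹⁰.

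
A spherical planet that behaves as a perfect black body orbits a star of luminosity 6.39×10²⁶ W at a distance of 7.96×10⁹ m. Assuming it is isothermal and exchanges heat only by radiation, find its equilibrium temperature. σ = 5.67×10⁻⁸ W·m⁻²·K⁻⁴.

First find the stellar flux at distance d: S = L/(4πd²) = 6.39×10²⁶/(4π·(7.96×10⁹)²) = 8.025×10⁵ W/m².
For an isothermal sphere, absorbed (1−a)S·πr² = emitted σ·4πr²·T⁴, so T⁴ = (1−a)S/(4σ).
T⁴ = 1.00·8.025×10⁵/(4·5.67×10⁻⁸) = 3.539×10¹² K⁴.

T ≈ 1370 K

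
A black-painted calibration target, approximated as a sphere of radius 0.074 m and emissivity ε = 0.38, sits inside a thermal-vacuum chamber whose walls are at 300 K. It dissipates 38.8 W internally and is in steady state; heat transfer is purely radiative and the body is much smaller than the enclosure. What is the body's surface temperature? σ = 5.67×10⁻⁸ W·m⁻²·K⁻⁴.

For a small grey body in a large enclosure, net radiated power = εσA(T⁴ − T_w⁴).
Steady state: P = εσA(T⁴ − T_w⁴) with A = 4πr² = 0.06881 m².
T⁴ = P/(εσA) + T_w⁴ = 38.8/(0.38·5.67×10⁻⁸·0.06881) + (300)⁴
    = 2.617×10¹⁰ + 8.100×10⁹ = 3.427×10¹⁰ K⁴.

T ≈ 430 K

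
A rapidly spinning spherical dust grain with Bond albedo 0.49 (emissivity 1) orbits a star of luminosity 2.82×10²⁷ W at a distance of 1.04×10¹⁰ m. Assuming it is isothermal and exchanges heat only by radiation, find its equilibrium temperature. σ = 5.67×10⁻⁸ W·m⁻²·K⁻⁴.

First find the stellar flux at distance d: S = L/(4πd²) = 2.82×10²⁷/(4π·(1.04×10¹⁰)²) = 2.075×10⁶ W/m².
For an isothermal sphere, absorbed (1−a)S·πr² = emitted σ·4πr²·T⁴, so T⁴ = (1−a)S/(4σ).
T⁴ = 0.510·2.075×10⁶/(4·5.67×10⁻⁸) = 4.666×10¹² K⁴.

T ≈ 1470 K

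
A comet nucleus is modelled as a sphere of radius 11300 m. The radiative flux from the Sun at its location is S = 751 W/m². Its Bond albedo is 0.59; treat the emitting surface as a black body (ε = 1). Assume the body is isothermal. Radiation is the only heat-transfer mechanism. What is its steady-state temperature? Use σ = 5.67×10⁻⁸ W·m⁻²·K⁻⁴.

T ≈ 192 K

At equilibrium, absorbed power = emitted power.
Absorbing cross-section = πr² = 4.011×10⁸ m²; emitting surface = 4πr² = 1.605×10⁹ m² (ratio 4).
(1−a)S·A_cross = εσ·A_surf·T⁴  ⇒  T⁴ = (1−a)S/(4σ).
T⁴ = 0.410·751/(4·5.67×10⁻⁸) = 1.358×10⁹ K⁴.
T = (1.358×10⁹)^(1/4).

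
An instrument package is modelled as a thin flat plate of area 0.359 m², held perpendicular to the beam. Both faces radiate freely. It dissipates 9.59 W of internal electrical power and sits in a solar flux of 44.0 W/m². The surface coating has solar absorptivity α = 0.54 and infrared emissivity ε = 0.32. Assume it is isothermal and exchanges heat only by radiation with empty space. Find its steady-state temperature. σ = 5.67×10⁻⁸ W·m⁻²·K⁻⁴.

At steady state, absorbed solar power + internal power = radiated power.
Absorbed: α·S·A_cross = 0.54·44.0·0.3590 = 8.530 W (cross-section A).
Total input = 8.530 + 9.59 = 18.12 W.
Radiated: εσ·A_surf·T⁴ with A_surf = 2A = 0.7180 m².
T⁴ = 18.12/(0.32·5.67×10⁻⁸·0.7180) = 1.391×10⁹ K⁴.

T ≈ 193 K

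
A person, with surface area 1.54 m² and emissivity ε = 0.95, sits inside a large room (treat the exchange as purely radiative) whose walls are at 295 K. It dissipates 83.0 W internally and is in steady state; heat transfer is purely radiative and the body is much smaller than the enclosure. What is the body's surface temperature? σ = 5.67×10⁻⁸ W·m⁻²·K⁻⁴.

T ≈ 304 K

For a small grey body in a large enclosure, net radiated power = εσA(T⁴ − T_w⁴).
Steady state: P = εσA(T⁴ − T_w⁴) with A = 1.54 m².
T⁴ = P/(εσA) + T_w⁴ = 83.0/(0.95·5.67×10⁻⁸·1.540) + (295)⁴
    = 1.001×10⁹ + 7.573×10⁹ = 8.574×10⁹ K⁴.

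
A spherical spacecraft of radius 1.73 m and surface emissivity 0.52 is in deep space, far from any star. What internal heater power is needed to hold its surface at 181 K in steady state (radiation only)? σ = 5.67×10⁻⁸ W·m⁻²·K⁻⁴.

P = εσ·4πr²·T⁴.
4πr² = 37.61 m²; T⁴ = 1.073×10⁹ K⁴.
P = 0.52·5.67×10⁻⁸·37.61·1.073×10⁹.

P ≈ 1190 W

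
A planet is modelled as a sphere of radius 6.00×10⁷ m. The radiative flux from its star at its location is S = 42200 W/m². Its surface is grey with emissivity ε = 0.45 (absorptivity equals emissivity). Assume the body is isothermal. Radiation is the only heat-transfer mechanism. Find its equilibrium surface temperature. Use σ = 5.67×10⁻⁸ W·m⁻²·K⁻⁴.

At equilibrium, absorbed power = emitted power.
Absorbing cross-section = πr² = 1.131×10¹⁶ m²; emitting surface = 4πr² = 4.524×10¹⁶ m² (ratio 4).
εS·A_cross = εσ·A_surf·T⁴  ⇒  T⁴ = S/(4σ)   (ε cancels).
T⁴ = 42200/(4·5.67×10⁻⁸) = 1.861×10¹¹ K⁴.
T = (1.861×10¹¹)^(1/4).

T ≈ 657 K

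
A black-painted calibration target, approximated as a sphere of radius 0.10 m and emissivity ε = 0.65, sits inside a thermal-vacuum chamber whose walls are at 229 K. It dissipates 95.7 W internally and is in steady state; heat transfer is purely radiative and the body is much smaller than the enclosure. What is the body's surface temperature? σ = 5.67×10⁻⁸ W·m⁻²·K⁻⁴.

T ≈ 391 K

For a small grey body in a large enclosure, net radiated power = εσA(T⁴ − T_w⁴).
Steady state: P = εσA(T⁴ − T_w⁴) with A = 4πr² = 0.1257 m².
T⁴ = P/(εσA) + T_w⁴ = 95.7/(0.65·5.67×10⁻⁸·0.1257) + (229)⁴
    = 2.066×10¹⁰ + 2.750×10⁹ = 2.341×10¹⁰ K⁴.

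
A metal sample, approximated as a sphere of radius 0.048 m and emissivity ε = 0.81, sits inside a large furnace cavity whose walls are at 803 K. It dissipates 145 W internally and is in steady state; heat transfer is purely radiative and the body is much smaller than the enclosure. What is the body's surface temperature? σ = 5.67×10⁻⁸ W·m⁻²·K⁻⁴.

For a small grey body in a large enclosure, net radiated power = εσA(T⁴ − T_w⁴).
Steady state: P = εσA(T⁴ − T_w⁴) with A = 4πr² = 0.02895 m².
T⁴ = P/(εσA) + T_w⁴ = 145/(0.81·5.67×10⁻⁸·0.02895) + (803)⁴
    = 1.090×10¹¹ + 4.158×10¹¹ = 5.248×10¹¹ K⁴.

T ≈ 851 K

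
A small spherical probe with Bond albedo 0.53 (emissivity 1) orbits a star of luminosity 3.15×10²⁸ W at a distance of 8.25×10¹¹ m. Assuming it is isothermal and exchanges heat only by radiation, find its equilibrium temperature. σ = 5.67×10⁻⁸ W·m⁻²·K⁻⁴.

First find the stellar flux at distance d: S = L/(4πd²) = 3.15×10²⁸/(4π·(8.25×10¹¹)²) = 3683 W/m².
For an isothermal sphere, absorbed (1−a)S·πr² = emitted σ·4πr²·T⁴, so T⁴ = (1−a)S/(4σ).
T⁴ = 0.470·3683/(4·5.67×10⁻⁸) = 7.632×10⁹ K⁴.

T ≈ 296 K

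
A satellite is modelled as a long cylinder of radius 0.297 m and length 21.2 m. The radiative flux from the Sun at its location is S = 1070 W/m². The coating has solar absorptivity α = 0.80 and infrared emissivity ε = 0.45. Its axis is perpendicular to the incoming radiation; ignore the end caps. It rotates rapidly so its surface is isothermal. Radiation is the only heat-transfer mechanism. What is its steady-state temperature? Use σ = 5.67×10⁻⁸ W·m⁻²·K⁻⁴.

At equilibrium, absorbed power = emitted power.
Absorbing cross-section = 2rL = 12.59 m²; emitting surface = 2πrL = 39.56 m² (ratio π).
αS·A_cross = εσ·A_surf·T⁴  ⇒  T⁴ = αS/(ε·πσ).
T⁴ = 0.800·1070/(0.45·π·5.67×10⁻⁸) = 1.068×10¹⁰ K⁴.
T = (1.068×10¹⁰)^(1/4).

T ≈ 321 K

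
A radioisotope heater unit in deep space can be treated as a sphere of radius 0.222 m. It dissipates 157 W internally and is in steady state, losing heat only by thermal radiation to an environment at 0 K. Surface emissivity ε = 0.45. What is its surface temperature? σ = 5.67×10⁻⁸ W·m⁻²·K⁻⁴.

Steady state: internal power = radiated power, P = εσA T⁴.
Radiating area A = 4πr² = 0.6193 m².
T⁴ = P/(εσA) = 157/(0.45·5.67×10⁻⁸·0.6193) = 9.935×10⁹ K⁴.
T = (9.935×10⁹)^(1/4).

T ≈ 316 K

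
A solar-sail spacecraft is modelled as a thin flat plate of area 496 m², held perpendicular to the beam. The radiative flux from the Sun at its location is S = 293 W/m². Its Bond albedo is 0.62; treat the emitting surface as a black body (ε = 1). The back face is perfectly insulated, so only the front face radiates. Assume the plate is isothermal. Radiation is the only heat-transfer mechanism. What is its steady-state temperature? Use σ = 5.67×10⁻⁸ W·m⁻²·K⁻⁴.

At equilibrium, absorbed power = emitted power.
Absorbing cross-section = A = 496.0 m²; emitting surface = A = 496.0 m² (ratio 1).
(1−a)S·A_cross = εσ·A_surf·T⁴  ⇒  T⁴ = (1−a)S/(1σ).
T⁴ = 0.380·293/(1·5.67×10⁻⁸) = 1.964×10⁹ K⁴.
T = (1.964×10⁹)^(1/4).

T ≈ 211 K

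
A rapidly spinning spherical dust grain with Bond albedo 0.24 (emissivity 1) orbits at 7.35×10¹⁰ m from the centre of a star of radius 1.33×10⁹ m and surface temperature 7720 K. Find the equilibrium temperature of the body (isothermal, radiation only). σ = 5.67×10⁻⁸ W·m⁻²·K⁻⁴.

T ≈ 686 K

The star's surface emits σT_*⁴; at distance d the flux is S = σT_*⁴(R_*/d)².
S = 5.67×10⁻⁸·(7720)⁴·(1.33×10⁹/7.35×10¹⁰)² = 65940 W/m².
For an isothermal sphere T⁴ = (1−a)S/(4σ) = 2.210×10¹¹ K⁴.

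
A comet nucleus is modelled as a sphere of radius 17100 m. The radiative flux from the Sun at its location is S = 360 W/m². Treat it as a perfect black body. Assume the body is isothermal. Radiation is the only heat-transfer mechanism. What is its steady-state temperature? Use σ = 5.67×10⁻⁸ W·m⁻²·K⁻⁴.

T ≈ 200 K

At equilibrium, absorbed power = emitted power.
Absorbing cross-section = πr² = 9.186×10⁸ m²; emitting surface = 4πr² = 3.675×10⁹ m² (ratio 4).
S·A_cross = εσ·A_surf·T⁴  ⇒  T⁴ = S/(4σ).
T⁴ = 1.00·360/(4·5.67×10⁻⁸) = 1.587×10⁹ K⁴.
T = (1.587×10⁹)^(1/4).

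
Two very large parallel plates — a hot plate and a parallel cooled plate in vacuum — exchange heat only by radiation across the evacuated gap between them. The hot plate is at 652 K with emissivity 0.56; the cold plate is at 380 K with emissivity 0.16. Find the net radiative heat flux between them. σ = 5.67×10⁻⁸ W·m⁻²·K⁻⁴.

q ≈ 1290 W/m²

For two infinite grey parallel plates, q = σ(T₁⁴ − T₂⁴)/(1/ε₁ + 1/ε₂ − 1).
T₁⁴ − T₂⁴ = 1.807×10¹¹ − 2.085×10¹⁰ = 1.599×10¹¹ K⁴.
1/ε₁ + 1/ε₂ − 1 = 1.786 + 6.250 − 1 = 7.036.
q = 5.67×10⁻⁸ × 1.599×10¹¹ / 7.036.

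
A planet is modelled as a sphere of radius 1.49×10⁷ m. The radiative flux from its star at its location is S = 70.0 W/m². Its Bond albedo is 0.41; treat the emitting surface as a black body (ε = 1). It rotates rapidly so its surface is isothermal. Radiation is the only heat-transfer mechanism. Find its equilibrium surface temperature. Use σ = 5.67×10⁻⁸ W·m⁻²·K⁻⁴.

At equilibrium, absorbed power = emitted power.
Absorbing cross-section = πr² = 6.975×10¹⁴ m²; emitting surface = 4πr² = 2.790×10¹⁵ m² (ratio 4).
(1−a)S·A_cross = εσ·A_surf·T⁴  ⇒  T⁴ = (1−a)S/(4σ).
T⁴ = 0.590·70.0/(4·5.67×10⁻⁸) = 1.821×10⁸ K⁴.
T = (1.821×10⁸)^(1/4).

T ≈ 116 K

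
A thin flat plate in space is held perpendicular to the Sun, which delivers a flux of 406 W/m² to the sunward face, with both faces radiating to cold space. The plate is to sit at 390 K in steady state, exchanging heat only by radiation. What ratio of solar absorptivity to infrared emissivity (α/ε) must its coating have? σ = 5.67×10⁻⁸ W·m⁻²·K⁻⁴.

Balance: αS·A = εσ·2A·T⁴ ⇒ α/ε = 2σT⁴/S.
α/ε = 2·5.67×10⁻⁸·(390)⁴/406 = 2·5.67×10⁻⁸·2.313×10¹⁰/406.

α/ε ≈ 6.46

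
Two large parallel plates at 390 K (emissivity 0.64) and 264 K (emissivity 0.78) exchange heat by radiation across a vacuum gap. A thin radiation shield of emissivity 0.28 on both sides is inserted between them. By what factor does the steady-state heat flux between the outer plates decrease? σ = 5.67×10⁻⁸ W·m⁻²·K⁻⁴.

factor ≈ 4.33

Without shield: q₀ = σΔ(T⁴)/(1/ε₁+1/ε₂−1) with denominator 1.845.
With shield the two gaps are in series; the resistances add: (1/ε₁+1/ε_s−1)+(1/ε_s+1/ε₂−1) = 4.134+3.853 = 7.987.
Heat-flux ratio q₀/q = 7.987/1.845.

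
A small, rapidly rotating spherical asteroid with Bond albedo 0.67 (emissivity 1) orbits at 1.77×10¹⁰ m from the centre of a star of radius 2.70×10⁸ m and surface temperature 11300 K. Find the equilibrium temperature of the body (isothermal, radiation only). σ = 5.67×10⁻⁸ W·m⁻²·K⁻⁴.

T ≈ 748 K

The star's surface emits σT_*⁴; at distance d the flux is S = σT_*⁴(R_*/d)².
S = 5.67×10⁻⁸·(11300)⁴·(2.70×10⁸/1.77×10¹⁰)² = 2.151×10⁵ W/m².
For an isothermal sphere T⁴ = (1−a)S/(4σ) = 3.130×10¹¹ K⁴.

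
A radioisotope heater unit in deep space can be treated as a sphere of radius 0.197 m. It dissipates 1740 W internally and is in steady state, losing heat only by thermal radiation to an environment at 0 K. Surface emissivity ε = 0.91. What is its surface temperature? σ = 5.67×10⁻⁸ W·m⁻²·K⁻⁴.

T ≈ 513 K

Steady state: internal power = radiated power, P = εσA T⁴.
Radiating area A = 4πr² = 0.4877 m².
T⁴ = P/(εσA) = 1740/(0.91·5.67×10⁻⁸·0.4877) = 6.915×10¹⁰ K⁴.
T = (6.915×10¹⁰)^(1/4).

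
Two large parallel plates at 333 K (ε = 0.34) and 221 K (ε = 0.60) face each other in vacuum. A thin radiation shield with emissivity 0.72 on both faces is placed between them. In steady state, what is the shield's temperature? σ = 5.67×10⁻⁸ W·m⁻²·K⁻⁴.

T_s ≈ 280 K

In steady state the net flux on the hot side equals that on the cold side.
σ(T₁⁴−T_s⁴)/D₁ = σ(T_s⁴−T₂⁴)/D₂, with D₁ = 1/ε₁+1/ε_s−1 = 3.330, D₂ = 1/ε_s+1/ε₂−1 = 2.056.
Solve for T_s⁴: T_s⁴ = (D₂·T₁⁴ + D₁·T₂⁴)/(D₁+D₂) = 6.168×10⁹ K⁴.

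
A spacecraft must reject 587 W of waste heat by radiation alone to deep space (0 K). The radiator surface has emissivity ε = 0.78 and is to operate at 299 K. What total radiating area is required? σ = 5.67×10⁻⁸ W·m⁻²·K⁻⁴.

P = εσA T⁴ ⇒ A = P/(εσT⁴).
T⁴ = 7.993×10⁹ K⁴.
A = 587/(0.78 × 5.67×10⁻⁸ × 7.993×10⁹).

A ≈ 1.66 m²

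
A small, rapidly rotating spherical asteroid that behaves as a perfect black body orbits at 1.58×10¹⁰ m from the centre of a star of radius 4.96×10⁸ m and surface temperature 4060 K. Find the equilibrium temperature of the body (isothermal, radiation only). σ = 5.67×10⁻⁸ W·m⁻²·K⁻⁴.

The star's surface emits σT_*⁴; at distance d the flux is S = σT_*⁴(R_*/d)².
S = 5.67×10⁻⁸·(4060)⁴·(4.96×10⁸/1.58×10¹⁰)² = 15180 W/m².
For an isothermal sphere T⁴ = (1−a)S/(4σ) = 6.694×10¹⁰ K⁴.

T ≈ 509 K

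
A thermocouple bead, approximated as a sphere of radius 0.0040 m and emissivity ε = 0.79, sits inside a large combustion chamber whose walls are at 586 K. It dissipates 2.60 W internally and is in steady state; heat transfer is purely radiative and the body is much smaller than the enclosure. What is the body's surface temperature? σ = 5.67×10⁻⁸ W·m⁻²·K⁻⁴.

For a small grey body in a large enclosure, net radiated power = εσA(T⁴ − T_w⁴).
Steady state: P = εσA(T⁴ − T_w⁴) with A = 4πr² = 2.011×10⁻⁴ m².
T⁴ = P/(εσA) + T_w⁴ = 2.60/(0.79·5.67×10⁻⁸·2.011×10⁻⁴) + (586)⁴
    = 2.887×10¹¹ + 1.179×10¹¹ = 4.066×10¹¹ K⁴.

T ≈ 799 K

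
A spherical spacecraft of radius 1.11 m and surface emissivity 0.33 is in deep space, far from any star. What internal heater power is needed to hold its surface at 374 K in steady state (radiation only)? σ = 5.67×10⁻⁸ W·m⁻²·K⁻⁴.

P = εσ·4πr²·T⁴.
4πr² = 15.48 m²; T⁴ = 1.957×10¹⁰ K⁴.
P = 0.33·5.67×10⁻⁸·15.48·1.957×10¹⁰.

P ≈ 5670 W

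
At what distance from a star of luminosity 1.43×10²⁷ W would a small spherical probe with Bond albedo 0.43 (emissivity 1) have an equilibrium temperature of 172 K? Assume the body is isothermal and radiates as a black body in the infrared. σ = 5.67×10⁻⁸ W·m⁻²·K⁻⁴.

For an isothermal black-emitting sphere, (1−a)S·πr² = σ·4πr²·T⁴ ⇒ S = 4σT⁴/(1−a).
S = 4·5.67×10⁻⁸·(172)⁴/0.570 = 348.2 W/m².
Flux falls as S = L/(4πd²), so d = √(L/(4πS)) = √(1.43×10²⁷/(4π·348.2)).

d ≈ 5.72×10¹¹ m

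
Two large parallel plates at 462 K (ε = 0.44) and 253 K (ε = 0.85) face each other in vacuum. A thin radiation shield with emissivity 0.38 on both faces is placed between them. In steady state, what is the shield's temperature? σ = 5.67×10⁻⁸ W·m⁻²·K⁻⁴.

T_s ≈ 383 K

In steady state the net flux on the hot side equals that on the cold side.
σ(T₁⁴−T_s⁴)/D₁ = σ(T_s⁴−T₂⁴)/D₂, with D₁ = 1/ε₁+1/ε_s−1 = 3.904, D₂ = 1/ε_s+1/ε₂−1 = 2.808.
Solve for T_s⁴: T_s⁴ = (D₂·T₁⁴ + D₁·T₂⁴)/(D₁+D₂) = 2.144×10¹⁰ K⁴.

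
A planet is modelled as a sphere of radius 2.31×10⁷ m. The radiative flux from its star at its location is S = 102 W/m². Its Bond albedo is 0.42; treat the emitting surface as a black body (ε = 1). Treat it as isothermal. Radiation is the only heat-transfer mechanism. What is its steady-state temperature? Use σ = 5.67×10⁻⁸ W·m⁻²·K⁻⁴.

T ≈ 127 K

At equilibrium, absorbed power = emitted power.
Absorbing cross-section = πr² = 1.676×10¹⁵ m²; emitting surface = 4πr² = 6.706×10¹⁵ m² (ratio 4).
(1−a)S·A_cross = εσ·A_surf·T⁴  ⇒  T⁴ = (1−a)S/(4σ).
T⁴ = 0.580·102/(4·5.67×10⁻⁸) = 2.608×10⁸ K⁴.
T = (2.608×10⁸)^(1/4).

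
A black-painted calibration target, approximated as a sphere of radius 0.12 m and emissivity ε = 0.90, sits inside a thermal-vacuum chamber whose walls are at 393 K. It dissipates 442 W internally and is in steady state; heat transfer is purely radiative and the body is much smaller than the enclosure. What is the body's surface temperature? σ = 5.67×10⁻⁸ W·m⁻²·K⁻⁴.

For a small grey body in a large enclosure, net radiated power = εσA(T⁴ − T_w⁴).
Steady state: P = εσA(T⁴ − T_w⁴) with A = 4πr² = 0.1810 m².
T⁴ = P/(εσA) + T_w⁴ = 442/(0.90·5.67×10⁻⁸·0.1810) + (393)⁴
    = 4.787×10¹⁰ + 2.385×10¹⁰ = 7.172×10¹⁰ K⁴.

T ≈ 517 K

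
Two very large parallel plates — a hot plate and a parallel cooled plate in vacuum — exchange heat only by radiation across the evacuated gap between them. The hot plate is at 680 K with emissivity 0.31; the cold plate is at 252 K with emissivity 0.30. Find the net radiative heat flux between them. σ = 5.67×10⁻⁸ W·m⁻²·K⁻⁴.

For two infinite grey parallel plates, q = σ(T₁⁴ − T₂⁴)/(1/ε₁ + 1/ε₂ − 1).
T₁⁴ − T₂⁴ = 2.138×10¹¹ − 4.033×10⁹ = 2.098×10¹¹ K⁴.
1/ε₁ + 1/ε₂ − 1 = 3.226 + 3.333 − 1 = 5.559.
q = 5.67×10⁻⁸ × 2.098×10¹¹ / 5.559.

q ≈ 2140 W/m²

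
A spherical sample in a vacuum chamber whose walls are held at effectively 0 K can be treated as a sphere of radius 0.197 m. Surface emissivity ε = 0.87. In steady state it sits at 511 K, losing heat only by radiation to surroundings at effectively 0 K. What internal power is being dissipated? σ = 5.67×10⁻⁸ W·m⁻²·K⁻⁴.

Steady state: P = εσA T⁴.
A = 4πr² = 0.4877 m²; T⁴ = (511)⁴ = 6.818×10¹⁰ K⁴.
P = 0.87 × 5.67×10⁻⁸ × 0.4877 × 6.818×10¹⁰.

P ≈ 1640 W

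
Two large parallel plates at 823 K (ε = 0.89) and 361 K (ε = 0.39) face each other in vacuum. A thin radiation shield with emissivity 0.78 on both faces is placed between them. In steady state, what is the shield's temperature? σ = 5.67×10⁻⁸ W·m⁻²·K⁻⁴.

In steady state the net flux on the hot side equals that on the cold side.
σ(T₁⁴−T_s⁴)/D₁ = σ(T_s⁴−T₂⁴)/D₂, with D₁ = 1/ε₁+1/ε_s−1 = 1.406, D₂ = 1/ε_s+1/ε₂−1 = 2.846.
Solve for T_s⁴: T_s⁴ = (D₂·T₁⁴ + D₁·T₂⁴)/(D₁+D₂) = 3.127×10¹¹ K⁴.

T_s ≈ 748 K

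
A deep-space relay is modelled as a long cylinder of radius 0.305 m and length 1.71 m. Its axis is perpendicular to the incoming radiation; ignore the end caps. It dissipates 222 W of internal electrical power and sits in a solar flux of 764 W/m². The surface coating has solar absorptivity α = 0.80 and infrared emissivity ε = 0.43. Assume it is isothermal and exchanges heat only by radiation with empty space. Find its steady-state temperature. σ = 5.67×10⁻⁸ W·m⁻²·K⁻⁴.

At steady state, absorbed solar power + internal power = radiated power.
Absorbed: α·S·A_cross = 0.80·764·1.043 = 637.5 W (cross-section 2rL).
Total input = 637.5 + 222 = 859.5 W.
Radiated: εσ·A_surf·T⁴ with A_surf = 2πrL = 3.277 m².
T⁴ = 859.5/(0.43·5.67×10⁻⁸·3.277) = 1.076×10¹⁰ K⁴.

T ≈ 322 K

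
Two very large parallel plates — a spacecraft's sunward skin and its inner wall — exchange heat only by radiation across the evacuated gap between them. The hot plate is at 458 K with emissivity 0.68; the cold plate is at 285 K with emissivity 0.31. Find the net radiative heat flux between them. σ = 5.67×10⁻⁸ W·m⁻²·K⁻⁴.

q ≈ 574 W/m²

For two infinite grey parallel plates, q = σ(T₁⁴ − T₂⁴)/(1/ε₁ + 1/ε₂ − 1).
T₁⁴ − T₂⁴ = 4.400×10¹⁰ − 6.598×10⁹ = 3.740×10¹⁰ K⁴.
1/ε₁ + 1/ε₂ − 1 = 1.471 + 3.226 − 1 = 3.696.
q = 5.67×10⁻⁸ × 3.740×10¹⁰ / 3.696.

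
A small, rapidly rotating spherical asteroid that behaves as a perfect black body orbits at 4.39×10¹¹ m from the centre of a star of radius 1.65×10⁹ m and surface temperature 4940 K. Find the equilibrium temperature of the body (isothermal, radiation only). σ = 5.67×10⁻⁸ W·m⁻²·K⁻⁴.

T ≈ 214 K

The star's surface emits σT_*⁴; at distance d the flux is S = σT_*⁴(R_*/d)².
S = 5.67×10⁻⁸·(4940)⁴·(1.65×10⁹/4.39×10¹¹)² = 477.0 W/m².
For an isothermal sphere T⁴ = (1−a)S/(4σ) = 2.103×10⁹ K⁴.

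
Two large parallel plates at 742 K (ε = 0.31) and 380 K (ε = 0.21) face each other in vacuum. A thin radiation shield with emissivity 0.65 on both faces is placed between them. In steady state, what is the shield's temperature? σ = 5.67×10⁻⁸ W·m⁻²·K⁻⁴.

T_s ≈ 657 K

In steady state the net flux on the hot side equals that on the cold side.
σ(T₁⁴−T_s⁴)/D₁ = σ(T_s⁴−T₂⁴)/D₂, with D₁ = 1/ε₁+1/ε_s−1 = 3.764, D₂ = 1/ε_s+1/ε₂−1 = 5.300.
Solve for T_s⁴: T_s⁴ = (D₂·T₁⁴ + D₁·T₂⁴)/(D₁+D₂) = 1.859×10¹¹ K⁴.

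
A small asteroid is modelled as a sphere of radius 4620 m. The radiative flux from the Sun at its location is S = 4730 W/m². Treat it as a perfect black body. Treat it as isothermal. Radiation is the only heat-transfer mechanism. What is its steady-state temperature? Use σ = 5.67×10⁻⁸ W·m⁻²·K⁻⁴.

T ≈ 380 K

At equilibrium, absorbed power = emitted power.
Absorbing cross-section = πr² = 6.706×10⁷ m²; emitting surface = 4πr² = 2.682×10⁸ m² (ratio 4).
S·A_cross = εσ·A_surf·T⁴  ⇒  T⁴ = S/(4σ).
T⁴ = 1.00·4730/(4·5.67×10⁻⁸) = 2.086×10¹⁰ K⁴.
T = (2.086×10¹⁰)^(1/4).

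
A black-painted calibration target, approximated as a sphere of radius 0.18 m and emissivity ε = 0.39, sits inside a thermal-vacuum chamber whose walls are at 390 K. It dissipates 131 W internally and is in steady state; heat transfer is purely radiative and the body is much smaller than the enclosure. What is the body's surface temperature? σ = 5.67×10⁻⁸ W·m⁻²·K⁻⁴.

For a small grey body in a large enclosure, net radiated power = εσA(T⁴ − T_w⁴).
Steady state: P = εσA(T⁴ − T_w⁴) with A = 4πr² = 0.4072 m².
T⁴ = P/(εσA) + T_w⁴ = 131/(0.39·5.67×10⁻⁸·0.4072) + (390)⁴
    = 1.455×10¹⁰ + 2.313×10¹⁰ = 3.768×10¹⁰ K⁴.

T ≈ 441 K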